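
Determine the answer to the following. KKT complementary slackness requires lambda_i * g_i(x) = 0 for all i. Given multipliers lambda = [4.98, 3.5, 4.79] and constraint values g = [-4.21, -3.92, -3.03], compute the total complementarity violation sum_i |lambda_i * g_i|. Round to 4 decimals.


KKT complementary slackness check:
lambda_1 * g_1 = 4.98 * -4.21 = -20.9658
lambda_2 * g_2 = 3.5 * -3.92 = -13.72
lambda_3 * g_3 = 4.79 * -3.03 = -14.5137
Total violation = 20.9658 + 13.72 + 14.5137 = 49.1995


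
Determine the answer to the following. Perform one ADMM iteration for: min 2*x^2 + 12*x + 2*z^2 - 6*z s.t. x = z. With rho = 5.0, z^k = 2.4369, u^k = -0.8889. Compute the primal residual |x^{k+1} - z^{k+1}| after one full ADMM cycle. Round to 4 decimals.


ADMM iteration with rho = 5.0, z^k = 2.4369, u^k = -0.8889
Step 1: x-update.
Minimize 2*x^2 + 12*x + (5.0/2)*(x - 2.4369 - 0.8889)^2
FOC: (2*2 + 5.0)*x = -12 + 5.0*(2.4369 + 0.8889)
x^{k+1} = 0.5143
Step 2: z-update.
Minimize 2*z^2 - 6*z + (5.0/2)*(0.5143 - z - 0.8889)^2
FOC: (2*2 + 5.0)*z = 6 + 5.0*(0.5143 - 0.8889)
z^{k+1} = 0.4586
Step 3: u-update.
u^{k+1} = -0.8889 + 0.5143 - 0.4586 = -0.8331
Step 4: Primal residual = |0.5143 - 0.4586| = 0.0558


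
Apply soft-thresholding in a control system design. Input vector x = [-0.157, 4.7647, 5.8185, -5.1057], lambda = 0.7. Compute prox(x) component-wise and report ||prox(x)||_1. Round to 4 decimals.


Soft-thresholding with lambda = 0.7:
prox(-0.157) = sign(-0.157)*max(|-0.157| - 0.7, 0) = 0.0
prox(4.7647) = sign(4.7647)*max(|4.7647| - 0.7, 0) = 4.0647
prox(5.8185) = sign(5.8185)*max(|5.8185| - 0.7, 0) = 5.1185
prox(-5.1057) = sign(-5.1057)*max(|-5.1057| - 0.7, 0) = -4.4057
prox(x) = [0.0, 4.0647, 5.1185, -4.4057]
||prox(x)||_1 = 0.0 + 4.0647 + 5.1185 + 4.4057 = 13.5889


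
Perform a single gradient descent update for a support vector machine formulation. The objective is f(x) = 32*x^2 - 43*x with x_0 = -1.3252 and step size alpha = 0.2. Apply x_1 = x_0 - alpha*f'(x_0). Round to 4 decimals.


We compute the gradient at x_0 and apply the update.
f'(x) = 64*x - 43
f'(-1.3252) = 64*-1.3252 - 43 = -127.8128
x_1 = -1.3252 - 0.2*-127.8128 = 24.2374


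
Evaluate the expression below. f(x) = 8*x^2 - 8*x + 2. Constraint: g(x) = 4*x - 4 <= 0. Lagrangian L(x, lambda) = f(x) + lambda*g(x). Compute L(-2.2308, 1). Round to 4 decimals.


Step 1: Evaluate f(x).
f(-2.2308) = 8*(-2.2308)^2 - 8*(-2.2308) + 2 = 59.6581
Step 2: Evaluate g(x).
g(-2.2308) = 4*-2.2308 - 4 = -12.9232
Step 3: Compute Lagrangian.
L = 59.6581 + 1*-12.9232 = 46.7349


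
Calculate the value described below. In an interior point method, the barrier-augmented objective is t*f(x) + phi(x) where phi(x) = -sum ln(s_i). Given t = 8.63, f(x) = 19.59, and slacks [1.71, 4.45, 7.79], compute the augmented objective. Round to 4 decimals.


Step 1: Compute log-barrier.
ln values: [0.5365, 1.4929, 2.0528]
phi = -(0.5365 + 1.4929 + 2.0528) = -4.0822
Step 2: Compute augmented objective.
t*f(x) = 8.63*19.59 = 169.0617
Total = 169.0617 - 4.0822 = 164.9795


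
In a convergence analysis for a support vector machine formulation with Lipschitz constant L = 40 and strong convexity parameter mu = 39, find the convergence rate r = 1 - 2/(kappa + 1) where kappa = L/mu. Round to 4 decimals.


Step 1: Compute the condition number.
kappa = L/mu = 40/39 = 1.0256
Step 2: Compute the convergence rate.
r = 1 - 2/(kappa + 1) = 1 - 2*mu/(L + mu) = (L - mu)/(L + mu) = 1/79 = 0.0127


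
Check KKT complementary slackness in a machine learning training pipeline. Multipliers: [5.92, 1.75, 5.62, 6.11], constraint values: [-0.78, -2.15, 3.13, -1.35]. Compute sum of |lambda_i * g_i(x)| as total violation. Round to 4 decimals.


KKT complementary slackness check:
lambda_1 * g_1 = 5.92 * -0.78 = -4.6176
lambda_2 * g_2 = 1.75 * -2.15 = -3.7625
lambda_3 * g_3 = 5.62 * 3.13 = 17.5906
lambda_4 * g_4 = 6.11 * -1.35 = -8.2485
Total violation = 4.6176 + 3.7625 + 17.5906 + 8.2485 = 34.2192


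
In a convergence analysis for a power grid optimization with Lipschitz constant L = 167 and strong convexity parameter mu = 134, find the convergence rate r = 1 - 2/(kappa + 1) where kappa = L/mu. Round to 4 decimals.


Step 1: Compute the condition number.
kappa = L/mu = 167/134 = 1.2463
Step 2: Compute the convergence rate.
r = 1 - 2/(kappa + 1) = 1 - 2*mu/(L + mu) = (L - mu)/(L + mu) = 33/301 = 0.1096


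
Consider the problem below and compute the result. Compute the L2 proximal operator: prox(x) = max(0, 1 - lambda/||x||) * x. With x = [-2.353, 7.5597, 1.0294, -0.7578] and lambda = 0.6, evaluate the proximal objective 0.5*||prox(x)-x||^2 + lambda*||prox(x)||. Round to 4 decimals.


Step 1: Compute ||x||.
||x|| = 8.02
Step 2: Compute scaling factor.
scale = max(0, 1 - 0.6/8.02) = 0.9252
Step 3: prox(x) = [-2.177, 6.9941, 0.9524, -0.7011]
||prox(x)|| = 7.42
Step 4: Proximal objective.
0.5*||prox-x||^2 = 0.18
lambda*||prox|| = 4.452
Total = 4.632


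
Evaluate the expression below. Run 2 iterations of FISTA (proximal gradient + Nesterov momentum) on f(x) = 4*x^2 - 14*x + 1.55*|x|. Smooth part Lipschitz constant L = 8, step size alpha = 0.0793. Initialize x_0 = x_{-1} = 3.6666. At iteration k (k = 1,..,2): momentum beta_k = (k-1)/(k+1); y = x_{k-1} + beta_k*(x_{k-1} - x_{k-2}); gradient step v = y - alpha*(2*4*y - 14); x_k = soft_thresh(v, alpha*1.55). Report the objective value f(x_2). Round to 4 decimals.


FISTA on f(x) = 4*x^2 - 14*x + 1.55*|x|
L = 8, alpha = 0.0793
Iteration 1: beta = 0.0, y = 3.6666 + 0.0*(3.6666 - 3.6666) = 3.6666
  grad(y) = 15.3328, v = y - alpha*grad = 2.4507
  prox(v) = soft_thresh(2.4507, 0.1229) = 2.3278
Iteration 2: beta = 0.3333, y = 2.3278 + 0.3333*(2.3278 - 3.6666) = 1.8815
  grad(y) = 1.0522, v = y - alpha*grad = 1.7981
  prox(v) = soft_thresh(1.7981, 0.1229) = 1.6752
f(x_2) = 4*1.6752^2 - 14*1.6752 + 1.55*|1.6752| = -9.6311


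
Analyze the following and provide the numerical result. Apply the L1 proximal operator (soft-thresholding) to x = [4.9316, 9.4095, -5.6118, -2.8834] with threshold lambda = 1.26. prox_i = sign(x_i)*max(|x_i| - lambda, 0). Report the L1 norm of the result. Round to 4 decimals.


Soft-thresholding with lambda = 1.26:
prox(4.9316) = sign(4.9316)*max(|4.9316| - 1.26, 0) = 3.6716
prox(9.4095) = sign(9.4095)*max(|9.4095| - 1.26, 0) = 8.1495
prox(-5.6118) = sign(-5.6118)*max(|-5.6118| - 1.26, 0) = -4.3518
prox(-2.8834) = sign(-2.8834)*max(|-2.8834| - 1.26, 0) = -1.6234
prox(x) = [3.6716, 8.1495, -4.3518, -1.6234]
||prox(x)||_1 = 3.6716 + 8.1495 + 4.3518 + 1.6234 = 17.7963


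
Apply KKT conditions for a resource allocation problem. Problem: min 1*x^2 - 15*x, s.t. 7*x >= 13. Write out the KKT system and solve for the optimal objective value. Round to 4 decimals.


Step 1: Try lambda = 0 (constraint inactive).
Stationarity: 2*1*x - 15 = 0
x* = 15/(2*1) = 7.5
Check constraint: 7*7.5 = 52.5 >= 13 -- satisfied.
Step 2: Compute optimal value.
f(x*) = 1*7.5^2 - 15*7.5 = -56.25


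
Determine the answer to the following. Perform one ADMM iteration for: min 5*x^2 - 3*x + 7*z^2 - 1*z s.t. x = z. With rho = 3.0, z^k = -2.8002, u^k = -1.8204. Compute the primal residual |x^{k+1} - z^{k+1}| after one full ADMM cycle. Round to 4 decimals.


ADMM iteration with rho = 3.0, z^k = -2.8002, u^k = -1.8204
Step 1: x-update.
Minimize 5*x^2 - 3*x + (3.0/2)*(x + 2.8002 - 1.8204)^2
FOC: (2*5 + 3.0)*x = 3 + 3.0*(-2.8002 + 1.8204)
x^{k+1} = 0.0047
Step 2: z-update.
Minimize 7*z^2 - 1*z + (3.0/2)*(0.0047 - z - 1.8204)^2
FOC: (2*7 + 3.0)*z = 1 + 3.0*(0.0047 - 1.8204)
z^{k+1} = -0.2616
Step 3: u-update.
u^{k+1} = -1.8204 + 0.0047 + 0.2616 = -1.5541
Step 4: Primal residual = |0.0047 + 0.2616| = 0.2663


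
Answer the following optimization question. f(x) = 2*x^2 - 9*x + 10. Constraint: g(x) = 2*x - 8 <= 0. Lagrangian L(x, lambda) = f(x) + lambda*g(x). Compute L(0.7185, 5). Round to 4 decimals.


Step 1: Evaluate f(x).
f(0.7185) = 2*0.7185^2 - 9*0.7185 + 10 = 4.566
Step 2: Evaluate g(x).
g(0.7185) = 2*0.7185 - 8 = -6.563
Step 3: Compute Lagrangian.
L = 4.566 + 5*-6.563 = -28.249


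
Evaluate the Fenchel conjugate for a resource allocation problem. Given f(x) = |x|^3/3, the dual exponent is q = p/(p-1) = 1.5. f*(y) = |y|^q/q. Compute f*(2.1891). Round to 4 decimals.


The conjugate exponent q satisfies 1/p + 1/q = 1.
p = 3, so q = 3/(3 - 1) = 1.5
|y|^q = 2.1891^1.5 = 3.2389
f*(2.1891) = 3.2389 / 1.5 = 2.1593


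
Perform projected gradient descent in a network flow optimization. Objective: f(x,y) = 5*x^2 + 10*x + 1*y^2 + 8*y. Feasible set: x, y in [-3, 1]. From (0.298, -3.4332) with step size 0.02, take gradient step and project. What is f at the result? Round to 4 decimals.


Step 1: Compute gradient at (0.298, -3.4332).
grad_x = 2*5*0.298 + 10 = 12.98
grad_y = 2*1*-3.4332 + 8 = 1.1336
Step 2: Gradient step.
x_raw = 0.298 - 0.02*12.98 = 0.0384
y_raw = -3.4332 - 0.02*1.1336 = -3.4559
Step 3: Project onto [-3, 1].
x_proj = clip(0.0384) = 0.0384
y_proj = clip(-3.4559) = -3.0
Step 4: Evaluate f.
f(0.0384, -3.0) = -14.6086


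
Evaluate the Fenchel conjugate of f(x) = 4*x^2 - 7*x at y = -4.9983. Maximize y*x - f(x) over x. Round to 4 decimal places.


f*(y) = sup_x {y*x - a*x^2 - b*x} = sup_x {(y-b)*x - a*x^2}
FOC: (y - b) - 2a*x = 0 => x* = (y - b)/(2a)
x* = (-4.9983 + 7)/(2*4) = 0.2502
f*(-4.9983) = (y-b)^2/(4a) = (-4.9983 + 7)^2/(4*4)
= 4.0068/16 = 0.2504


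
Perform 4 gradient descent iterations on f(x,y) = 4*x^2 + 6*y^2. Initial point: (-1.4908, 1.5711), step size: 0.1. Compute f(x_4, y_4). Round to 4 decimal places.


Gradient descent on f(x,y) = 4*x^2 + 6*y^2.
Starting point: (-1.4908, 1.5711), alpha = 0.1
Step 1: grad_x = 2*4*-1.4908 = -11.9264, grad_y = 2*6*1.5711 = 18.8532
  x_1 = -1.4908 - 0.1*-11.9264 = -0.2982
  y_1 = 1.5711 - 0.1*18.8532 = -0.3142
Step 2: grad_x = 2*4*-0.2982 = -2.3853, grad_y = 2*6*-0.3142 = -3.7706
  x_2 = -0.2982 - 0.1*-2.3853 = -0.0596
  y_2 = -0.3142 - 0.1*-3.7706 = 0.0628
Step 3: grad_x = 2*4*-0.0596 = -0.4771, grad_y = 2*6*0.0628 = 0.7541
  x_3 = -0.0596 - 0.1*-0.4771 = -0.0119
  y_3 = 0.0628 - 0.1*0.7541 = -0.0126
Step 4: grad_x = 2*4*-0.0119 = -0.0954, grad_y = 2*6*-0.0126 = -0.1508
  x_4 = -0.0119 - 0.1*-0.0954 = -0.0024
  y_4 = -0.0126 - 0.1*-0.1508 = 0.0025
f(-0.0024, 0.0025) = 4*(-0.0024)^2 + 6*0.0025^2 = 0.0001


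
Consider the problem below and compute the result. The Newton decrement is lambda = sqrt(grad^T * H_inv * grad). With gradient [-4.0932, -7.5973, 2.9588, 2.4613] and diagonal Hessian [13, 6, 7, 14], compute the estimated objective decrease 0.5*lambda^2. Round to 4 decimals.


Step 1: H is diagonal, so H^(-1) * g = [-0.3149, -1.2662, 0.4227, 0.1758].
Step 2: g^T H^(-1) g = sum_i g_i^2 / H_ii
  = (-4.0932)^2/13 + (-7.5973)^2/6 + (2.9588)^2/7 + (2.4613)^2/14
  = 1.2888 + 9.6198 + 1.2506 + 0.4327 = 12.592
Step 3: Objective decrease = 0.5 * g^T H^(-1) g = 6.296


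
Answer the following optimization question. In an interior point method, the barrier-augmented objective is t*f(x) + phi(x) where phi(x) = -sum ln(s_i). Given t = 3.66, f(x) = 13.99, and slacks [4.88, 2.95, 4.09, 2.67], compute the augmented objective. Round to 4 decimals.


Step 1: Compute log-barrier.
ln values: [1.5851, 1.0818, 1.4085, 0.9821]
phi = -(1.5851 + 1.0818 + 1.4085 + 0.9821) = -5.0576
Step 2: Compute augmented objective.
t*f(x) = 3.66*13.99 = 51.2034
Total = 51.2034 - 5.0576 = 46.1458


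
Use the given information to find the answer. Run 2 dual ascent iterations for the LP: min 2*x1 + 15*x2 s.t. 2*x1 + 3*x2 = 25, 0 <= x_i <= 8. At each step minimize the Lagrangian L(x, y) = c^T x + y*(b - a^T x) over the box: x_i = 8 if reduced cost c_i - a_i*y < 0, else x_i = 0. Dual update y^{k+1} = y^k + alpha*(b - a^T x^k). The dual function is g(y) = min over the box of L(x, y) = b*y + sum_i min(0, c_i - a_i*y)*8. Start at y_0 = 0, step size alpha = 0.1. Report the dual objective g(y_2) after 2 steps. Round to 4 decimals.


Dual ascent for LP: min 2*x1 + 15*x2, 2*x1 + 3*x2 = 25, 0 <= x_i <= 8
Step 1: y^k = 0.0, reduced costs: (2.0, 15.0)
  x^k = (0.0, 0.0), subgradient = b - a^T x = 25.0
  y^{k+1} = 0.0 + 0.1*25.0 = 2.5
Step 2: y^k = 2.5, reduced costs: (-3.0, 7.5)
  x^k = (8.0, 0.0), subgradient = b - a^T x = 9.0
  y^{k+1} = 2.5 + 0.1*9.0 = 3.4
Dual objective at y_2 = 3.4: reduced costs (-4.8, 4.8), box minimizer x = (8.0, 0.0)
g(y_2) = b*y + (c1 - a1*y)*x1 + (c2 - a2*y)*x2 = 25*3.4 + (-4.8)*8.0 + 4.8*0.0 = 85.0 - 38.4 + 0.0 = 46.6


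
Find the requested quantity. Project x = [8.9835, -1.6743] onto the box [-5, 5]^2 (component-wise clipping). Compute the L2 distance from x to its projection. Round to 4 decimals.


Project each component onto [-5, 5].
clip(8.9835) = 5.0, clip(-1.6743) = -1.6743
Projection = [5.0, -1.6743]
Squared diffs: [15.8683, 0.0]
Distance = sqrt(15.8683) = 3.9835


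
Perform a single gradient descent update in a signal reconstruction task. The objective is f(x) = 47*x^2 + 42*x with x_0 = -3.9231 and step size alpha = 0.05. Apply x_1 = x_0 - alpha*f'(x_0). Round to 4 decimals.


We compute the gradient at x_0 and apply the update.
f'(x) = 94*x + 42
f'(-3.9231) = 94*-3.9231 + 42 = -326.7714
x_1 = -3.9231 - 0.05*-326.7714 = 12.4155


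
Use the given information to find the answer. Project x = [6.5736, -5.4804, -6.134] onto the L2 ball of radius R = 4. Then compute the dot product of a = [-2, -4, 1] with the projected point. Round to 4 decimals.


Step 1: Compute ||x|| (intermediates to 6 decimals).
||x|| = sqrt(6.5736^2 + (-5.4804)^2 + (-6.134)^2) = 10.529623
Step 2: Project.
Since ||x|| > R, scale = R/||x|| = 4/10.529623 = 0.379881, proj(x) = scale * x
proj(x) = [2.497186, -2.0819, -2.33019]
Step 3: Dot product.
a^T * proj(x) = -2*2.497186 - 4*(-2.0819) + 1*(-2.33019) = 1.003


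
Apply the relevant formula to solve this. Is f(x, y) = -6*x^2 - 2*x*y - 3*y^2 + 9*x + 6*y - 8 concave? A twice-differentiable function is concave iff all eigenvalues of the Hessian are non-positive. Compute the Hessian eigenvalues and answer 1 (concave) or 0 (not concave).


The Hessian of f(x,y) = -6*x^2 - 2*x*y - 3*y^2 + 9*x + 6*y - 8 is:
H = [[-12, -2], [-2, -6]]
Trace = -12 - 6 = -18
Determinant = -12*-6 - (-2)^2 = 68
Discriminant = (-18)^2 - 4*68 = 52.0
Eigenvalues: lambda_1 = -12.6056, lambda_2 = -5.3944
The function is concave.

1


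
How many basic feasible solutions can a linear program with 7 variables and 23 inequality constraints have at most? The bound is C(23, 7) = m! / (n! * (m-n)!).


Each vertex corresponds to some choice of n active constraints out of m, so the number of vertices is at most C(m, n) = m! / (n!(m-n)!).
m = 23, n = 7
Numerator: 23 * 22 * 21 * 20 * 19 * 18 * 17
Denominator: 7! = 5040
C(23, 7) = 245157


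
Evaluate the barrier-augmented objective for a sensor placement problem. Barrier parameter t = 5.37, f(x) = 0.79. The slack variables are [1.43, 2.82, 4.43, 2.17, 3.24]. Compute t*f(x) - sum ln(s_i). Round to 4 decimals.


Step 1: Compute log-barrier.
ln values: [0.3577, 1.0367, 1.4884, 0.7747, 1.1756]
phi = -(0.3577 + 1.0367 + 1.4884 + 0.7747 + 1.1756) = -4.8331
Step 2: Compute augmented objective.
t*f(x) = 5.37*0.79 = 4.2423
Total = 4.2423 - 4.8331 = -0.5908


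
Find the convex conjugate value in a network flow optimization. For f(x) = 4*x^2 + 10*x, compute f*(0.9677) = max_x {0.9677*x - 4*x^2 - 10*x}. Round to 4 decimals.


f*(y) = sup_x {y*x - a*x^2 - b*x} = sup_x {(y-b)*x - a*x^2}
FOC: (y - b) - 2a*x = 0 => x* = (y - b)/(2a)
x* = (0.9677 - 10)/(2*4) = -1.129
f*(0.9677) = (y-b)^2/(4a) = (0.9677 - 10)^2/(4*4)
= 81.5824/16 = 5.0989


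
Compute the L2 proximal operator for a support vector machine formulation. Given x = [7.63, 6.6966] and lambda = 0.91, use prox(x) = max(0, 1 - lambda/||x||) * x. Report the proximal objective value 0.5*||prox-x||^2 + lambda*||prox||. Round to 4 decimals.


Step 1: Compute ||x||.
||x|| = 10.1519
Step 2: Compute scaling factor.
scale = max(0, 1 - 0.91/10.1519) = 0.9104
Step 3: prox(x) = [6.9461, 6.0963]
||prox(x)|| = 9.2419
Step 4: Proximal objective.
0.5*||prox-x||^2 = 0.4141
lambda*||prox|| = 8.4101
Total = 8.8242


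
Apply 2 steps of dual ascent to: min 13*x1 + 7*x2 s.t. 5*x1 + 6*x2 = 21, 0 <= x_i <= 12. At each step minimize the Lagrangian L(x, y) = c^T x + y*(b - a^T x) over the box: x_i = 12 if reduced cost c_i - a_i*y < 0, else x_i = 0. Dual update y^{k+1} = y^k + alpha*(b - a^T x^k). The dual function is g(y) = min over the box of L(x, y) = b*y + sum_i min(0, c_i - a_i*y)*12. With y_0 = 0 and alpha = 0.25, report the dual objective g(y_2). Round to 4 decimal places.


Dual ascent for LP: min 13*x1 + 7*x2, 5*x1 + 6*x2 = 21, 0 <= x_i <= 12
Step 1: y^k = 0.0, reduced costs: (13.0, 7.0)
  x^k = (0.0, 0.0), subgradient = b - a^T x = 21.0
  y^{k+1} = 0.0 + 0.25*21.0 = 5.25
Step 2: y^k = 5.25, reduced costs: (-13.25, -24.5)
  x^k = (12.0, 12.0), subgradient = b - a^T x = -111.0
  y^{k+1} = 5.25 + 0.25*-111.0 = -22.5
Dual objective at y_2 = -22.5: reduced costs (125.5, 142.0), box minimizer x = (0.0, 0.0)
g(y_2) = b*y + (c1 - a1*y)*x1 + (c2 - a2*y)*x2 = 21*(-22.5) + 125.5*0.0 + 142.0*0.0 = -472.5 + 0.0 + 0.0 = -472.5


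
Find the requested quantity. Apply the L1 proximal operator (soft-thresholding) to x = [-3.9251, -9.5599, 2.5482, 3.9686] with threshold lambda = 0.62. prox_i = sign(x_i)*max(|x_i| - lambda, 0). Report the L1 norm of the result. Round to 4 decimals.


Soft-thresholding with lambda = 0.62:
prox(-3.9251) = sign(-3.9251)*max(|-3.9251| - 0.62, 0) = -3.3051
prox(-9.5599) = sign(-9.5599)*max(|-9.5599| - 0.62, 0) = -8.9399
prox(2.5482) = sign(2.5482)*max(|2.5482| - 0.62, 0) = 1.9282
prox(3.9686) = sign(3.9686)*max(|3.9686| - 0.62, 0) = 3.3486
prox(x) = [-3.3051, -8.9399, 1.9282, 3.3486]
||prox(x)||_1 = 3.3051 + 8.9399 + 1.9282 + 3.3486 = 17.5218


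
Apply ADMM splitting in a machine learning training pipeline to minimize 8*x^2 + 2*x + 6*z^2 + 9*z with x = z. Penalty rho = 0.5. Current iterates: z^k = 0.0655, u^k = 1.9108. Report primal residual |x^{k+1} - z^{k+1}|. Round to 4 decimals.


ADMM iteration with rho = 0.5, z^k = 0.0655, u^k = 1.9108
Step 1: x-update.
Minimize 8*x^2 + 2*x + (0.5/2)*(x - 0.0655 + 1.9108)^2
FOC: (2*8 + 0.5)*x = -2 + 0.5*(0.0655 - 1.9108)
x^{k+1} = -0.1771
Step 2: z-update.
Minimize 6*z^2 + 9*z + (0.5/2)*(-0.1771 - z + 1.9108)^2
FOC: (2*6 + 0.5)*z = -9 + 0.5*(-0.1771 + 1.9108)
z^{k+1} = -0.6507
Step 3: u-update.
u^{k+1} = 1.9108 - 0.1771 + 0.6507 = 2.3843
Step 4: Primal residual = |-0.1771 + 0.6507| = 0.4735


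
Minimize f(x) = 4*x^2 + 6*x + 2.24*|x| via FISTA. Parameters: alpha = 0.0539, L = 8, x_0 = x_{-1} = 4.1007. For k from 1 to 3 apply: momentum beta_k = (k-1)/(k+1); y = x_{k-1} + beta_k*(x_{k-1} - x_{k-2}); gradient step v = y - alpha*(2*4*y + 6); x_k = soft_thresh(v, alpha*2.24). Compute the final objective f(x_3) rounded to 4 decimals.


FISTA on f(x) = 4*x^2 + 6*x + 2.24*|x|
L = 8, alpha = 0.0539
Iteration 1: beta = 0.0, y = 4.1007 + 0.0*(4.1007 - 4.1007) = 4.1007
  grad(y) = 38.8056, v = y - alpha*grad = 2.0091
  prox(v) = soft_thresh(2.0091, 0.1207) = 1.8883
Iteration 2: beta = 0.3333, y = 1.8883 + 0.3333*(1.8883 - 4.1007) = 1.1509
  grad(y) = 15.2071, v = y - alpha*grad = 0.3312
  prox(v) = soft_thresh(0.3312, 0.1207) = 0.2105
Iteration 3: beta = 0.5, y = 0.2105 + 0.5*(0.2105 - 1.8883) = -0.6284
  grad(y) = 0.9725, v = y - alpha*grad = -0.6809
  prox(v) = soft_thresh(-0.6809, 0.1207) = -0.5601
f(x_3) = 4*(-0.5601)^2 + 6*(-0.5601) + 2.24*|-0.5601| = -0.8511


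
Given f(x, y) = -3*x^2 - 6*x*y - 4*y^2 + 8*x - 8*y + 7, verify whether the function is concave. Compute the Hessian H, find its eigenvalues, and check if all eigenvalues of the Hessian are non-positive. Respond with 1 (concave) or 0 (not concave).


The Hessian of f(x,y) = -3*x^2 - 6*x*y - 4*y^2 + 8*x - 8*y + 7 is:
H = [[-6, -6], [-6, -8]]
Trace = -6 - 8 = -14
Determinant = -6*-8 - (-6)^2 = 12
Discriminant = (-14)^2 - 4*12 = 148.0
Eigenvalues: lambda_1 = -13.0828, lambda_2 = -0.9172
The function is concave.

1


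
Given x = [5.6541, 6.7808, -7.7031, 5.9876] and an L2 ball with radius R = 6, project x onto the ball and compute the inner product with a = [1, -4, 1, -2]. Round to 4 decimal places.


Step 1: Compute ||x|| (intermediates to 6 decimals).
||x|| = sqrt(5.6541^2 + 6.7808^2 + (-7.7031)^2 + 5.9876^2) = 13.158161
Step 2: Project.
Since ||x|| > R, scale = R/||x|| = 6/13.158161 = 0.455991, proj(x) = scale * x
proj(x) = [2.578219, 3.091984, -3.512544, 2.730292]
Step 3: Dot product.
a^T * proj(x) = 1*2.578219 - 4*3.091984 + 1*(-3.512544) - 2*2.730292 = -18.7628


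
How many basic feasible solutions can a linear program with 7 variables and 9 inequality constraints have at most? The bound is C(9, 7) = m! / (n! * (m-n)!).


Each vertex corresponds to some choice of n active constraints out of m, so the number of vertices is at most C(m, n) = m! / (n!(m-n)!).
m = 9, n = 7
Numerator: 9 * 8 * 7 * 6 * 5 * 4 * 3
Denominator: 7! = 5040
C(9, 7) = 36


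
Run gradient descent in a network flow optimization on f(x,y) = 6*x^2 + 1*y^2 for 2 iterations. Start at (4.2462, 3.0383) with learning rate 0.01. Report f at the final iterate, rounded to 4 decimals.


Gradient descent on f(x,y) = 6*x^2 + 1*y^2.
Starting point: (4.2462, 3.0383), alpha = 0.01
Step 1: grad_x = 2*6*4.2462 = 50.9544, grad_y = 2*1*3.0383 = 6.0766
  x_1 = 4.2462 - 0.01*50.9544 = 3.7367
  y_1 = 3.0383 - 0.01*6.0766 = 2.9775
Step 2: grad_x = 2*6*3.7367 = 44.8399, grad_y = 2*1*2.9775 = 5.9551
  x_2 = 3.7367 - 0.01*44.8399 = 3.2883
  y_2 = 2.9775 - 0.01*5.9551 = 2.918
f(3.2883, 2.918) = 6*3.2883^2 + 1*2.918^2 = 73.3904


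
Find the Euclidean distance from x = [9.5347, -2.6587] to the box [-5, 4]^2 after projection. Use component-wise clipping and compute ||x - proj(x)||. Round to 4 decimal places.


Project each component onto [-5, 4].
clip(9.5347) = 4.0, clip(-2.6587) = -2.6587
Projection = [4.0, -2.6587]
Squared diffs: [30.6329, 0.0]
Distance = sqrt(30.6329) = 5.5347


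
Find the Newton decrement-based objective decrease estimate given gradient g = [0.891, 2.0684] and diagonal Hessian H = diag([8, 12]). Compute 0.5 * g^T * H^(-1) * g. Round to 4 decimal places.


Step 1: H is diagonal, so H^(-1) * g = [0.1114, 0.1724].
Step 2: g^T H^(-1) g = sum_i g_i^2 / H_ii
  = (0.891)^2/8 + (2.0684)^2/12
  = 0.0992 + 0.3565 = 0.4558
Step 3: Objective decrease = 0.5 * g^T H^(-1) g = 0.2279


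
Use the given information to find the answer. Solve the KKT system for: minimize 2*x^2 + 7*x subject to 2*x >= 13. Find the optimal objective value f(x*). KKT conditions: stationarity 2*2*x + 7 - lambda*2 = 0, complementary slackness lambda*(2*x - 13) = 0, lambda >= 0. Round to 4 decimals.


Step 1: Try lambda = 0 (constraint inactive).
x_unc = -7/(2*2) = -1.75
Check: 2*-1.75 = -3.5 < 13 -- violated!
Step 2: Constraint must be active: 2*x = 13
x* = 13/2 = 6.5
lambda = (2*2*6.5 + 7)/2 = 16.5
Step 3: Compute optimal value.
f(x*) = 2*6.5^2 + 7*6.5 = 130.0


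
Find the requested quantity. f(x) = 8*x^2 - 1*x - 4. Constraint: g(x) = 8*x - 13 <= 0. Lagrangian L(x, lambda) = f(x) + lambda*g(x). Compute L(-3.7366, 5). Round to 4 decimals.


Step 1: Evaluate f(x).
f(-3.7366) = 8*(-3.7366)^2 - 1*(-3.7366) - 4 = 111.434
Step 2: Evaluate g(x).
g(-3.7366) = 8*-3.7366 - 13 = -42.8928
Step 3: Compute Lagrangian.
L = 111.434 + 5*-42.8928 = -103.03


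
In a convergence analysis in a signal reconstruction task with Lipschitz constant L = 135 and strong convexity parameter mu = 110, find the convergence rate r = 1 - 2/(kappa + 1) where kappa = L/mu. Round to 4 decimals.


Step 1: Compute the condition number.
kappa = L/mu = 135/110 = 1.2273
Step 2: Compute the convergence rate.
r = 1 - 2/(kappa + 1) = 1 - 2*mu/(L + mu) = (L - mu)/(L + mu) = 25/245 = 0.102


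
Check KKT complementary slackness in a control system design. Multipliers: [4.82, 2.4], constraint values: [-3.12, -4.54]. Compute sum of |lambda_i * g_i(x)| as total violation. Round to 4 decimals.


KKT complementary slackness check:
lambda_1 * g_1 = 4.82 * -3.12 = -15.0384
lambda_2 * g_2 = 2.4 * -4.54 = -10.896
Total violation = 15.0384 + 10.896 = 25.9344


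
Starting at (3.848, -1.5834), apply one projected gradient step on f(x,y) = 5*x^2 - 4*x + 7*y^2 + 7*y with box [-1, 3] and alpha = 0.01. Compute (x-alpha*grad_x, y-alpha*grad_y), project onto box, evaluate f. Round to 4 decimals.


Step 1: Compute gradient at (3.848, -1.5834).
grad_x = 2*5*3.848 - 4 = 34.48
grad_y = 2*7*-1.5834 + 7 = -15.1676
Step 2: Gradient step.
x_raw = 3.848 - 0.01*34.48 = 3.5032
y_raw = -1.5834 - 0.01*-15.1676 = -1.4317
Step 3: Project onto [-1, 3].
x_proj = clip(3.5032) = 3.0
y_proj = clip(-1.4317) = -1.0
Step 4: Evaluate f.
f(3.0, -1.0) = 33.0


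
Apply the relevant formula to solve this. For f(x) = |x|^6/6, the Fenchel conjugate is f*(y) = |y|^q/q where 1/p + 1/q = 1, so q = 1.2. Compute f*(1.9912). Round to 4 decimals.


The conjugate exponent q satisfies 1/p + 1/q = 1.
p = 6, so q = 6/(6 - 1) = 1.2
|y|^q = 1.9912^1.2 = 2.2853
f*(1.9912) = 2.2853 / 1.2 = 1.9044


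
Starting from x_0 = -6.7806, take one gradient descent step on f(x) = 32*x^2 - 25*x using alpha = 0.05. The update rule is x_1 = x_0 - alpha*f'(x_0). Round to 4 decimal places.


We compute the gradient at x_0 and apply the update.
f'(x) = 64*x - 25
f'(-6.7806) = 64*-6.7806 - 25 = -458.9584
x_1 = -6.7806 - 0.05*-458.9584 = 16.1673


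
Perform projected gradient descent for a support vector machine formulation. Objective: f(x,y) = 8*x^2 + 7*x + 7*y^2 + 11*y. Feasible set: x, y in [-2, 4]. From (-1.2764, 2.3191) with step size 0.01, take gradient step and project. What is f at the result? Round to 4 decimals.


Step 1: Compute gradient at (-1.2764, 2.3191).
grad_x = 2*8*-1.2764 + 7 = -13.4224
grad_y = 2*7*2.3191 + 11 = 43.4674
Step 2: Gradient step.
x_raw = -1.2764 - 0.01*-13.4224 = -1.1422
y_raw = 2.3191 - 0.01*43.4674 = 1.8844
Step 3: Project onto [-2, 4].
x_proj = clip(-1.1422) = -1.1422
y_proj = clip(1.8844) = 1.8844
Step 4: Evaluate f.
f(-1.1422, 1.8844) = 48.0274


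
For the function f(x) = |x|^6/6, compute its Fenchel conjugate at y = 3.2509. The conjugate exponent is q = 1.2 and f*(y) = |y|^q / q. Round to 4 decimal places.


The conjugate exponent q satisfies 1/p + 1/q = 1.
p = 6, so q = 6/(6 - 1) = 1.2
|y|^q = 3.2509^1.2 = 4.1153
f*(3.2509) = 4.1153 / 1.2 = 3.4294


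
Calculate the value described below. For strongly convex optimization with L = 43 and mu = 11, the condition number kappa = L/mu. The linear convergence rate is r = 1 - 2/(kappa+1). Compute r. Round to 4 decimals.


Step 1: Compute the condition number.
kappa = L/mu = 43/11 = 3.9091
Step 2: Compute the convergence rate.
r = 1 - 2/(kappa + 1) = 1 - 2*mu/(L + mu) = (L - mu)/(L + mu) = 32/54 = 0.5926


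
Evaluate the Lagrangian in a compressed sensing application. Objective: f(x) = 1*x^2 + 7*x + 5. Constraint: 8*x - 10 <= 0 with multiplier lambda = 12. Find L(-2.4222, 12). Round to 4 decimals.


Step 1: Evaluate f(x).
f(-2.4222) = 1*(-2.4222)^2 + 7*(-2.4222) + 5 = -6.0883
Step 2: Evaluate g(x).
g(-2.4222) = 8*-2.4222 - 10 = -29.3776
Step 3: Compute Lagrangian.
L = -6.0883 + 12*-29.3776 = -358.6195


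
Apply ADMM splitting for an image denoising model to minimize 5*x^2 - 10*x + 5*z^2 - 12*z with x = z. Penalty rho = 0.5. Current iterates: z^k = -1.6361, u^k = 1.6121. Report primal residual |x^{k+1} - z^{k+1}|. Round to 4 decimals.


ADMM iteration with rho = 0.5, z^k = -1.6361, u^k = 1.6121
Step 1: x-update.
Minimize 5*x^2 - 10*x + (0.5/2)*(x + 1.6361 + 1.6121)^2
FOC: (2*5 + 0.5)*x = 10 + 0.5*(-1.6361 - 1.6121)
x^{k+1} = 0.7977
Step 2: z-update.
Minimize 5*z^2 - 12*z + (0.5/2)*(0.7977 - z + 1.6121)^2
FOC: (2*5 + 0.5)*z = 12 + 0.5*(0.7977 + 1.6121)
z^{k+1} = 1.2576
Step 3: u-update.
u^{k+1} = 1.6121 + 0.7977 - 1.2576 = 1.1522
Step 4: Primal residual = |0.7977 - 1.2576| = 0.4599


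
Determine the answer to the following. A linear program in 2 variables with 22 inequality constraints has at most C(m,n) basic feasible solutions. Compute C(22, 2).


Each vertex corresponds to some choice of n active constraints out of m, so the number of vertices is at most C(m, n) = m! / (n!(m-n)!).
m = 22, n = 2
Numerator: 22 * 21
Denominator: 2! = 2
C(22, 2) = 231


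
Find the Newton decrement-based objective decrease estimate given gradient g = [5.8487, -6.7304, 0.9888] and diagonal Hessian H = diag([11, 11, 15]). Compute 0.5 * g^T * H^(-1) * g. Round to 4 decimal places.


Step 1: H is diagonal, so H^(-1) * g = [0.5317, -0.6119, 0.0659].
Step 2: g^T H^(-1) g = sum_i g_i^2 / H_ii
  = (5.8487)^2/11 + (-6.7304)^2/11 + (0.9888)^2/15
  = 3.1098 + 4.118 + 0.0652 = 7.293
Step 3: Objective decrease = 0.5 * g^T H^(-1) g = 3.6465


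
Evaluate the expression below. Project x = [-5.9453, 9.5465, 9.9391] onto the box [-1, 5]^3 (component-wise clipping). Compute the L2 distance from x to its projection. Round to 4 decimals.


Project each component onto [-1, 5].
clip(-5.9453) = -1.0, clip(9.5465) = 5.0, clip(9.9391) = 5.0
Projection = [-1.0, 5.0, 5.0]
Squared diffs: [24.456, 20.6707, 24.3947]
Distance = sqrt(69.5214) = 8.3379


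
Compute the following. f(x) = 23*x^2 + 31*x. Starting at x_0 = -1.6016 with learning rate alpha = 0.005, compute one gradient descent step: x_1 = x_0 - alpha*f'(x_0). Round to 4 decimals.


We compute the gradient at x_0 and apply the update.
f'(x) = 46*x + 31
f'(-1.6016) = 46*-1.6016 + 31 = -42.6736
x_1 = -1.6016 - 0.005*-42.6736 = -1.3882


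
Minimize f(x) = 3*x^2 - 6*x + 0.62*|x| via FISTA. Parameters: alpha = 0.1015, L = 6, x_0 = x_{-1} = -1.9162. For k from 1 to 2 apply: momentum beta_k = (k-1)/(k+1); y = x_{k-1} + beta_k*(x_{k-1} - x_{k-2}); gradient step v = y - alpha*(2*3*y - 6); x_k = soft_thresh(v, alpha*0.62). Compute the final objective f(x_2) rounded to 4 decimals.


FISTA on f(x) = 3*x^2 - 6*x + 0.62*|x|
L = 6, alpha = 0.1015
Iteration 1: beta = 0.0, y = -1.9162 + 0.0*(-1.9162 + 1.9162) = -1.9162
  grad(y) = -17.4972, v = y - alpha*grad = -0.1402
  prox(v) = soft_thresh(-0.1402, 0.0629) = -0.0773
Iteration 2: beta = 0.3333, y = -0.0773 + 0.3333*(-0.0773 + 1.9162) = 0.5357
  grad(y) = -2.786, v = y - alpha*grad = 0.8184
  prox(v) = soft_thresh(0.8184, 0.0629) = 0.7555
f(x_2) = 3*0.7555^2 - 6*0.7555 + 0.62*|0.7555| = -2.3523


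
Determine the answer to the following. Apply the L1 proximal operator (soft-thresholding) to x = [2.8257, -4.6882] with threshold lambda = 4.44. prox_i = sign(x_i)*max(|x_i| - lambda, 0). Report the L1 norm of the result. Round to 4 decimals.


Soft-thresholding with lambda = 4.44:
prox(2.8257) = sign(2.8257)*max(|2.8257| - 4.44, 0) = 0.0
prox(-4.6882) = sign(-4.6882)*max(|-4.6882| - 4.44, 0) = -0.2482
prox(x) = [0.0, -0.2482]
||prox(x)||_1 = 0.0 + 0.2482 = 0.2482


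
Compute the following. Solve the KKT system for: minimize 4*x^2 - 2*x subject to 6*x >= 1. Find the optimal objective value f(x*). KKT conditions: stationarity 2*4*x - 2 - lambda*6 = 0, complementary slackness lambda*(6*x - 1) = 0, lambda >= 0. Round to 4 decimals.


Step 1: Try lambda = 0 (constraint inactive).
Stationarity: 2*4*x - 2 = 0
x* = 2/(2*4) = 0.25
Check constraint: 6*0.25 = 1.5 >= 1 -- satisfied.
Step 2: Compute optimal value.
f(x*) = 4*0.25^2 - 2*0.25 = -0.25


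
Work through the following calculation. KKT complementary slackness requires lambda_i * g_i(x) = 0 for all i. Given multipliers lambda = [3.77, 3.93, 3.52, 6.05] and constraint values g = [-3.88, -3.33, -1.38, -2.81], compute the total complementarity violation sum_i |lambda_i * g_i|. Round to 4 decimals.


KKT complementary slackness check:
lambda_1 * g_1 = 3.77 * -3.88 = -14.6276
lambda_2 * g_2 = 3.93 * -3.33 = -13.0869
lambda_3 * g_3 = 3.52 * -1.38 = -4.8576
lambda_4 * g_4 = 6.05 * -2.81 = -17.0005
Total violation = 14.6276 + 13.0869 + 4.8576 + 17.0005 = 49.5726


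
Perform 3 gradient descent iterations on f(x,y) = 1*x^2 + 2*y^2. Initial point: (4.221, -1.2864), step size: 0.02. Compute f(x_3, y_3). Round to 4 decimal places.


Gradient descent on f(x,y) = 1*x^2 + 2*y^2.
Starting point: (4.221, -1.2864), alpha = 0.02
Step 1: grad_x = 2*1*4.221 = 8.442, grad_y = 2*2*-1.2864 = -5.1456
  x_1 = 4.221 - 0.02*8.442 = 4.0522
  y_1 = -1.2864 - 0.02*-5.1456 = -1.1835
Step 2: grad_x = 2*1*4.0522 = 8.1043, grad_y = 2*2*-1.1835 = -4.734
  x_2 = 4.0522 - 0.02*8.1043 = 3.8901
  y_2 = -1.1835 - 0.02*-4.734 = -1.0888
Step 3: grad_x = 2*1*3.8901 = 7.7801, grad_y = 2*2*-1.0888 = -4.3552
  x_3 = 3.8901 - 0.02*7.7801 = 3.7345
  y_3 = -1.0888 - 0.02*-4.3552 = -1.0017
f(3.7345, -1.0017) = 1*3.7345^2 + 2*(-1.0017)^2 = 15.9531


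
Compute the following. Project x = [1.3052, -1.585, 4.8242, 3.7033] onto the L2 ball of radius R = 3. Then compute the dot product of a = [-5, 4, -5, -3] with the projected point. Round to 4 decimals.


Step 1: Compute ||x|| (intermediates to 6 decimals).
||x|| = sqrt(1.3052^2 + (-1.585)^2 + 4.8242^2 + 3.7033^2) = 6.418965
Step 2: Project.
Since ||x|| > R, scale = R/||x|| = 3/6.418965 = 0.467365, proj(x) = scale * x
proj(x) = [0.610005, -0.740774, 2.254662, 1.730793]
Step 3: Dot product.
a^T * proj(x) = -5*0.610005 + 4*(-0.740774) - 5*2.254662 - 3*1.730793 = -22.4788


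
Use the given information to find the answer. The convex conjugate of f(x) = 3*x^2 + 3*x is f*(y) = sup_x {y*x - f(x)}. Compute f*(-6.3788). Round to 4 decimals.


f*(y) = sup_x {y*x - a*x^2 - b*x} = sup_x {(y-b)*x - a*x^2}
FOC: (y - b) - 2a*x = 0 => x* = (y - b)/(2a)
x* = (-6.3788 - 3)/(2*3) = -1.5631
f*(-6.3788) = (y-b)^2/(4a) = (-6.3788 - 3)^2/(4*3)
= 87.9619/12 = 7.3302


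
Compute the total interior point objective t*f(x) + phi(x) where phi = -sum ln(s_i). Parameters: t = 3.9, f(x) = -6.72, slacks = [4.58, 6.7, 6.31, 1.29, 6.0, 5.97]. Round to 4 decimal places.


Step 1: Compute log-barrier.
ln values: [1.5217, 1.9021, 1.8421, 0.2546, 1.7918, 1.7867]
phi = -(1.5217 + 1.9021 + 1.8421 + 0.2546 + 1.7918 + 1.7867) = -9.0991
Step 2: Compute augmented objective.
t*f(x) = 3.9*-6.72 = -26.208
Total = -26.208 - 9.0991 = -35.3071


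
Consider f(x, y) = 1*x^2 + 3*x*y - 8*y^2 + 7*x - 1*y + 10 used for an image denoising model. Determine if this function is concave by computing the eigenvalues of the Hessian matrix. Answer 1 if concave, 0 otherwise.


The Hessian of f(x,y) = 1*x^2 + 3*x*y - 8*y^2 + 7*x - 1*y + 10 is:
H = [[2, 3], [3, -16]]
Trace = 2 - 16 = -14
Determinant = 2*-16 - (3)^2 = -41
Discriminant = (-14)^2 - 4*-41 = 360.0
Eigenvalues: lambda_1 = -16.4868, lambda_2 = 2.4868
The function is not concave.

0


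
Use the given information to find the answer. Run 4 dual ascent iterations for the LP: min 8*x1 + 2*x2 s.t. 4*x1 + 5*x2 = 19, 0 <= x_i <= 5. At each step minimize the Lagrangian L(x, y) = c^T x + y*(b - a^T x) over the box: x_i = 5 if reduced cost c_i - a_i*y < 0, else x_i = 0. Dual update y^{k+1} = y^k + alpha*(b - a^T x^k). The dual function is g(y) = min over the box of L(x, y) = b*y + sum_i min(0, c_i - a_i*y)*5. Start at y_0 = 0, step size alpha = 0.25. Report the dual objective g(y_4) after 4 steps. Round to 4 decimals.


Dual ascent for LP: min 8*x1 + 2*x2, 4*x1 + 5*x2 = 19, 0 <= x_i <= 5
Step 1: y^k = 0.0, reduced costs: (8.0, 2.0)
  x^k = (0.0, 0.0), subgradient = b - a^T x = 19.0
  y^{k+1} = 0.0 + 0.25*19.0 = 4.75
Step 2: y^k = 4.75, reduced costs: (-11.0, -21.75)
  x^k = (5.0, 5.0), subgradient = b - a^T x = -26.0
  y^{k+1} = 4.75 + 0.25*-26.0 = -1.75
Step 3: y^k = -1.75, reduced costs: (15.0, 10.75)
  x^k = (0.0, 0.0), subgradient = b - a^T x = 19.0
  y^{k+1} = -1.75 + 0.25*19.0 = 3.0
Step 4: y^k = 3.0, reduced costs: (-4.0, -13.0)
  x^k = (5.0, 5.0), subgradient = b - a^T x = -26.0
  y^{k+1} = 3.0 + 0.25*-26.0 = -3.5
Dual objective at y_4 = -3.5: reduced costs (22.0, 19.5), box minimizer x = (0.0, 0.0)
g(y_4) = b*y + (c1 - a1*y)*x1 + (c2 - a2*y)*x2 = 19*(-3.5) + 22.0*0.0 + 19.5*0.0 = -66.5 + 0.0 + 0.0 = -66.5


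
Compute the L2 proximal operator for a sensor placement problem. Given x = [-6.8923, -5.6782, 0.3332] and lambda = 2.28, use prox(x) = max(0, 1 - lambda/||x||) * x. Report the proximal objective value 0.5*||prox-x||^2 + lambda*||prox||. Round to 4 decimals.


Step 1: Compute ||x||.
||x|| = 8.9363
Step 2: Compute scaling factor.
scale = max(0, 1 - 2.28/8.9363) = 0.7449
Step 3: prox(x) = [-5.1338, -4.2295, 0.2482]
||prox(x)|| = 6.6563
Step 4: Proximal objective.
0.5*||prox-x||^2 = 2.5992
lambda*||prox|| = 15.1764
Total = 17.7755


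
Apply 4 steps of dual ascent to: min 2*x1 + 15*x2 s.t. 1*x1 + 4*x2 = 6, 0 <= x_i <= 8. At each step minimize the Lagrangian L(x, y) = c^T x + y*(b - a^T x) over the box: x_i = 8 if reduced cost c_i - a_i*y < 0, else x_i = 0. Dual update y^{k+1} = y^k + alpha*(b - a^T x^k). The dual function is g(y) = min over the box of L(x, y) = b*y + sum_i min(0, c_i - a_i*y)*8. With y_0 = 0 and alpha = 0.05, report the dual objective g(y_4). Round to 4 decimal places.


Dual ascent for LP: min 2*x1 + 15*x2, 1*x1 + 4*x2 = 6, 0 <= x_i <= 8
Step 1: y^k = 0.0, reduced costs: (2.0, 15.0)
  x^k = (0.0, 0.0), subgradient = b - a^T x = 6.0
  y^{k+1} = 0.0 + 0.05*6.0 = 0.3
Step 2: y^k = 0.3, reduced costs: (1.7, 13.8)
  x^k = (0.0, 0.0), subgradient = b - a^T x = 6.0
  y^{k+1} = 0.3 + 0.05*6.0 = 0.6
Step 3: y^k = 0.6, reduced costs: (1.4, 12.6)
  x^k = (0.0, 0.0), subgradient = b - a^T x = 6.0
  y^{k+1} = 0.6 + 0.05*6.0 = 0.9
Step 4: y^k = 0.9, reduced costs: (1.1, 11.4)
  x^k = (0.0, 0.0), subgradient = b - a^T x = 6.0
  y^{k+1} = 0.9 + 0.05*6.0 = 1.2
Dual objective at y_4 = 1.2: reduced costs (0.8, 10.2), box minimizer x = (0.0, 0.0)
g(y_4) = b*y + (c1 - a1*y)*x1 + (c2 - a2*y)*x2 = 6*1.2 + 0.8*0.0 + 10.2*0.0 = 7.2 + 0.0 + 0.0 = 7.2


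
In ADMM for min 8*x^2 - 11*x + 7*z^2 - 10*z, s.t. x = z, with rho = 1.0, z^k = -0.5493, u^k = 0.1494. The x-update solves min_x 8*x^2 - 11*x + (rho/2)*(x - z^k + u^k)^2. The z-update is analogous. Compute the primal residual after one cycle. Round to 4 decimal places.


ADMM iteration with rho = 1.0, z^k = -0.5493, u^k = 0.1494
Step 1: x-update.
Minimize 8*x^2 - 11*x + (1.0/2)*(x + 0.5493 + 0.1494)^2
FOC: (2*8 + 1.0)*x = 11 + 1.0*(-0.5493 - 0.1494)
x^{k+1} = 0.606
Step 2: z-update.
Minimize 7*z^2 - 10*z + (1.0/2)*(0.606 - z + 0.1494)^2
FOC: (2*7 + 1.0)*z = 10 + 1.0*(0.606 + 0.1494)
z^{k+1} = 0.717
Step 3: u-update.
u^{k+1} = 0.1494 + 0.606 - 0.717 = 0.0383
Step 4: Primal residual = |0.606 - 0.717| = 0.1111


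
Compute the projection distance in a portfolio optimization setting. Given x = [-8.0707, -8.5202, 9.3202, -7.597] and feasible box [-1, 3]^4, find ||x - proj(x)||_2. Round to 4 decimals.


Project each component onto [-1, 3].
clip(-8.0707) = -1.0, clip(-8.5202) = -1.0, clip(9.3202) = 3.0, clip(-7.597) = -1.0
Projection = [-1.0, -1.0, 3.0, -1.0]
Squared diffs: [49.9948, 56.5534, 39.9449, 43.5204]
Distance = sqrt(190.0135) = 13.7845


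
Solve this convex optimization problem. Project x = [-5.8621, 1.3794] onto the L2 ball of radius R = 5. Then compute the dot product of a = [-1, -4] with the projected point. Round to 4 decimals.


Step 1: Compute ||x|| (intermediates to 6 decimals).
||x|| = sqrt((-5.8621)^2 + 1.3794^2) = 6.022206
Step 2: Project.
Since ||x|| > R, scale = R/||x|| = 5/6.022206 = 0.830261, proj(x) = scale * x
proj(x) = [-4.867073, 1.145262]
Step 3: Dot product.
a^T * proj(x) = -1*(-4.867073) - 4*1.145262 = 0.286


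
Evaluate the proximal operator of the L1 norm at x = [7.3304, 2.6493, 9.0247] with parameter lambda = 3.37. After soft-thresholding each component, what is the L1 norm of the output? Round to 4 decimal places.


Soft-thresholding with lambda = 3.37:
prox(7.3304) = sign(7.3304)*max(|7.3304| - 3.37, 0) = 3.9604
prox(2.6493) = sign(2.6493)*max(|2.6493| - 3.37, 0) = 0.0
prox(9.0247) = sign(9.0247)*max(|9.0247| - 3.37, 0) = 5.6547
prox(x) = [3.9604, 0.0, 5.6547]
||prox(x)||_1 = 3.9604 + 0.0 + 5.6547 = 9.6151


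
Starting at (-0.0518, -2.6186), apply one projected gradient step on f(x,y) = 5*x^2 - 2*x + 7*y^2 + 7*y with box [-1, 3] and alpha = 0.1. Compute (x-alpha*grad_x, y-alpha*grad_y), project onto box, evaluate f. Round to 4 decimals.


Step 1: Compute gradient at (-0.0518, -2.6186).
grad_x = 2*5*-0.0518 - 2 = -2.518
grad_y = 2*7*-2.6186 + 7 = -29.6604
Step 2: Gradient step.
x_raw = -0.0518 - 0.1*-2.518 = 0.2
y_raw = -2.6186 - 0.1*-29.6604 = 0.3474
Step 3: Project onto [-1, 3].
x_proj = clip(0.2) = 0.2
y_proj = clip(0.3474) = 0.3474
Step 4: Evaluate f.
f(0.2, 0.3474) = 3.0771
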